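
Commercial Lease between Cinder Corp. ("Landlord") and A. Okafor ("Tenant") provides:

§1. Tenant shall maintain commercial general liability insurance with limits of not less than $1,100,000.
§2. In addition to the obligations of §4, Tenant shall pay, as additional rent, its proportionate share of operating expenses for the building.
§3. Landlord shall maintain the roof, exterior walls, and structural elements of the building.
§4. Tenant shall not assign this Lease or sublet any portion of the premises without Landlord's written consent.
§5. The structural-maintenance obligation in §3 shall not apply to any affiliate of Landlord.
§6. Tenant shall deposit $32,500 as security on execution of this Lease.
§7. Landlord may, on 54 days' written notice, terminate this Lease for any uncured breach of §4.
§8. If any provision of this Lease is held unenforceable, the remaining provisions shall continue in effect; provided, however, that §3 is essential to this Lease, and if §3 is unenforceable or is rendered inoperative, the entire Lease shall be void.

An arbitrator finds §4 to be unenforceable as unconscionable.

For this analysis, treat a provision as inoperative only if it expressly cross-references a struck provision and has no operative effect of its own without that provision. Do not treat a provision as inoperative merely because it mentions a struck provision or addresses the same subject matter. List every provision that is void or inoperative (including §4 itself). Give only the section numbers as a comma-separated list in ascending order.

§4 is struck. §7 operates only by reference to §4, so it falls with §4. Although §2 refers to §4, its operative terms do not depend on §4, so it remains in effect. §8 makes §3 an essential term, but §3 is unaffected, so the severability proviso in §8 preserves the remaining provisions. That leaves §1, §2, §3, §5, §6, and §8 in effect.

4, 7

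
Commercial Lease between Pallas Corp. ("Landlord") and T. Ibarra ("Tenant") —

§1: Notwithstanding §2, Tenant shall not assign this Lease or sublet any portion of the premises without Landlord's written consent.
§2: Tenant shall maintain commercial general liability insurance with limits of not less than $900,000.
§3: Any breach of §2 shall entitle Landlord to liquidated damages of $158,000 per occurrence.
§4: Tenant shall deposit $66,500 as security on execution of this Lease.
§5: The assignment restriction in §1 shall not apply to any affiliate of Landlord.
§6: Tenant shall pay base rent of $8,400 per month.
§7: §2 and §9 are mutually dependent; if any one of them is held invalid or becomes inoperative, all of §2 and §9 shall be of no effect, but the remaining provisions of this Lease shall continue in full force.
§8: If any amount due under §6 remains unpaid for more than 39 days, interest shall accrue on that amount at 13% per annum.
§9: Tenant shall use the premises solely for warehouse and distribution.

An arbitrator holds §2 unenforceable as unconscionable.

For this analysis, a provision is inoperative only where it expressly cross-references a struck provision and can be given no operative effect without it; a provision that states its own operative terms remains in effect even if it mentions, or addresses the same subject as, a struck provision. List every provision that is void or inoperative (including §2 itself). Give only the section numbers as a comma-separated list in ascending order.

§2 is struck. The whole of §3 is the liquidated-damages amount, defined by reference to §2, so §3 cannot stand once §2 is removed. Although §1 refers to §2, its operative terms do not depend on §2, so it remains in effect. §7 declares §2 and §9 mutually dependent; since one of them has fallen, all of them are of no effect. That brings down §9 as well. The remainder continues in force under §7. The provisions still in force are §1, §4, §5, §6, §7, and §8.

2, 3, 9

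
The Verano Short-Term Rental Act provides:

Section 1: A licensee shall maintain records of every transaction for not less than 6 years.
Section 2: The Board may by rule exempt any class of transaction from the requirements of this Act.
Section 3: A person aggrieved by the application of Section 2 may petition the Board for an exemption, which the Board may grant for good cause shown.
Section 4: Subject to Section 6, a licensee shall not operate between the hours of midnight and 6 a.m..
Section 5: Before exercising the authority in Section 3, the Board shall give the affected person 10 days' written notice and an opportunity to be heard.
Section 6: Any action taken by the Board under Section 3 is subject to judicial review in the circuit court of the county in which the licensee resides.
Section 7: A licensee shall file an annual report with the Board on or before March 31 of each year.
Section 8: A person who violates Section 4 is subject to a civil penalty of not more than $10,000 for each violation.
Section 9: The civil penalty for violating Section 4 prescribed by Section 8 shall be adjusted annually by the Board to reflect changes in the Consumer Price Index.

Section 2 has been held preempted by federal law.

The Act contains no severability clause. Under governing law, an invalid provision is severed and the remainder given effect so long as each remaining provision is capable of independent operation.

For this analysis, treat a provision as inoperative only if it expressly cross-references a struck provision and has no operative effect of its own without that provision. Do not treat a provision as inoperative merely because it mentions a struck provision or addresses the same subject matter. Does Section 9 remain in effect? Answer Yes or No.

Yes

Section 2 is struck. Section 3 merely fixes the exemption procedure for Section 2; with Section 2 gone it has nothing to operate on and falls away. Section 5 operates only by reference to Section 3, so it falls with Section 3. The only function of Section 6 is the judicial-review right for Section 3, so it cannot stand once Section 3 is removed. Although Section 4 refers to Section 6, its operative terms do not depend on Section 6, so it remains in effect. Under the stated default rule, only provisions that cannot operate independently fall away; the rest are enforced. The provisions still in force are Section 1, Section 4, Section 7, Section 8, and Section 9. Section 9 is among the surviving provisions, so the answer is yes.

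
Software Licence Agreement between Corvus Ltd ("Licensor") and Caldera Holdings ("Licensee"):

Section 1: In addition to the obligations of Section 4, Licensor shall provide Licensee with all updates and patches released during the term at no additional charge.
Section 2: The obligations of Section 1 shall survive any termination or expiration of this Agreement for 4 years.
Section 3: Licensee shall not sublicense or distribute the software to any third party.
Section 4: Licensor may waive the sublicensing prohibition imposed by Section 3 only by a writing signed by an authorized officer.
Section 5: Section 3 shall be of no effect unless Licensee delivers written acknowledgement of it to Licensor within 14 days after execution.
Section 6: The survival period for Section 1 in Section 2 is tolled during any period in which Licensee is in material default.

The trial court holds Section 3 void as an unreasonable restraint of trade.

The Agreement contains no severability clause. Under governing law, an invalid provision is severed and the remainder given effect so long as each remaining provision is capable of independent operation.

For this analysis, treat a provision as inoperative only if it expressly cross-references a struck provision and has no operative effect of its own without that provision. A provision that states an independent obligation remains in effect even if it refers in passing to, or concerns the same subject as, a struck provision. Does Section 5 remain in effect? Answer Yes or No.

Section 3 is struck. The only function of Section 4 is the waiver condition for Section 3, so it cannot stand once Section 3 is removed. Section 5 operates only by reference to Section 3, so it falls with Section 3. Section 1 mentions Section 4 but its own obligation stands independently of Section 4, so Section 1 is not affected. With no severability clause, the stated default rule severs what cannot stand and enforces each remaining provision that can operate on its own. The provisions still in force are Section 1, Section 2, and Section 6. Section 5 is among the inoperative provisions, so the answer is no.

No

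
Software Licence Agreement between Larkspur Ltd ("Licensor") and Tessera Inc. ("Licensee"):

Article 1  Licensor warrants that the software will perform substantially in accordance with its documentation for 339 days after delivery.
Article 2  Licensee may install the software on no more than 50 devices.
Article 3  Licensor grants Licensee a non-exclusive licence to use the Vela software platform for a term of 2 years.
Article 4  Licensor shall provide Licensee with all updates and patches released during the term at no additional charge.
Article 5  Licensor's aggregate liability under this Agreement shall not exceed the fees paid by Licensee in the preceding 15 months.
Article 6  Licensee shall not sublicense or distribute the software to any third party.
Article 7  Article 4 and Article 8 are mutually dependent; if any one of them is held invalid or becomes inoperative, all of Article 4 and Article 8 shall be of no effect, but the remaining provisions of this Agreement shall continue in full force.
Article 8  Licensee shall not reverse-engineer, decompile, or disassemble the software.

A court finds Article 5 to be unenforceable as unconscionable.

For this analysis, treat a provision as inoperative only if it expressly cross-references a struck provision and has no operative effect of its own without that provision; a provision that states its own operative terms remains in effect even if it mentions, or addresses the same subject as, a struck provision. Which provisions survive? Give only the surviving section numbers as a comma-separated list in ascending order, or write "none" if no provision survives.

1, 2, 3, 4, 6, 7, 8

Article 5 is struck. No other provision's operative terms depend on Article 5. Article 7 ties Article 4 and Article 8 together, but none of those is affected here; the remaining provisions continue in force under Article 7. Article 1, Article 2, Article 3, Article 4, Article 6, Article 7, and Article 8 remain in effect.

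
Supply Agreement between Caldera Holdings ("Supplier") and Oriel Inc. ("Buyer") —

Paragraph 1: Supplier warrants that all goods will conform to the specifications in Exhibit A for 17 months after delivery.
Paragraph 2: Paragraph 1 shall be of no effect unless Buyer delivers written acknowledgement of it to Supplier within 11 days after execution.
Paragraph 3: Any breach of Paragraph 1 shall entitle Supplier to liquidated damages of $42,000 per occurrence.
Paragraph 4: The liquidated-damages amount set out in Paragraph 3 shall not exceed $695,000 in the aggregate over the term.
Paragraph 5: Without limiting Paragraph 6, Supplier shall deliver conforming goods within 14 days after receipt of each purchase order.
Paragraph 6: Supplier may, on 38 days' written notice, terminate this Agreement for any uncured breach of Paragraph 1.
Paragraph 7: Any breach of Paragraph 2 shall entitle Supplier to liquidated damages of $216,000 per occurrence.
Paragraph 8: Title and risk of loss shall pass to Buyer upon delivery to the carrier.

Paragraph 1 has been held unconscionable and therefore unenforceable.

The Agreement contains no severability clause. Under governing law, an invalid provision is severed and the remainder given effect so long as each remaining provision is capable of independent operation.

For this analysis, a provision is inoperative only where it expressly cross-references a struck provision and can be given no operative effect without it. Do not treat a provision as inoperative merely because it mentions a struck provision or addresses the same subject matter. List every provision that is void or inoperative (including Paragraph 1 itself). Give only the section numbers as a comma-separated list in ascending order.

Paragraph 1 is struck. Paragraph 2 has no operative effect of its own apart from Paragraph 1 and is therefore inoperative. Paragraph 3 operates only by reference to Paragraph 1, so it falls with Paragraph 1. Paragraph 6 operates only by reference to Paragraph 1, so it falls with Paragraph 1. Paragraph 4 has no operative effect of its own apart from Paragraph 3 and is therefore inoperative. Paragraph 7 does nothing except set the liquidated-damages amount by reference to Paragraph 2; with Paragraph 2 gone it has no independent effect and is inoperative. Although Paragraph 5 refers to Paragraph 6, its operative terms do not depend on Paragraph 6, so it remains in effect. With no severability clause, the stated default rule severs what cannot stand and enforces each remaining provision that can operate on its own. That leaves Paragraph 5 and Paragraph 8 in effect.

1, 2, 3, 4, 6, 7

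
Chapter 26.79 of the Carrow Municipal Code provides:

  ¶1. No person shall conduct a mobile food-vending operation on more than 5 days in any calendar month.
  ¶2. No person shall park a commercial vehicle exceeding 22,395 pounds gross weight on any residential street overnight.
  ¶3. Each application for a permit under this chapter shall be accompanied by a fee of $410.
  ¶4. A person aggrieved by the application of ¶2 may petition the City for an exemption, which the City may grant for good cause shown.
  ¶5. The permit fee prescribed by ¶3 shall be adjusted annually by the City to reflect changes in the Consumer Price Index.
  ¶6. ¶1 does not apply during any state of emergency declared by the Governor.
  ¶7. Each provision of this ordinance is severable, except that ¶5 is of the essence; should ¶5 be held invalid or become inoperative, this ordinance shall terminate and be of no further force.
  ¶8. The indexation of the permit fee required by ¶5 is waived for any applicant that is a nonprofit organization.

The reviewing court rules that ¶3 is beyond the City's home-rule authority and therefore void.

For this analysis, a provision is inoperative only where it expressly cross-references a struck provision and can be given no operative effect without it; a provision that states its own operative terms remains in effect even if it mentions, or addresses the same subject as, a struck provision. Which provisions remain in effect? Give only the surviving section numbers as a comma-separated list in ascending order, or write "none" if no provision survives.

¶3 is struck. ¶5 has no operative effect of its own apart from ¶3 and is therefore inoperative. The whole of ¶8 is the nonprofit waiver of the indexation of the permit fee, defined by reference to ¶5, so ¶8 cannot stand once ¶5 is removed. ¶7 makes ¶5 an essential term, and ¶5 has been rendered inoperative by the cascade; under ¶7, the entire ordinance is therefore void. No provision of the ordinance survives.

none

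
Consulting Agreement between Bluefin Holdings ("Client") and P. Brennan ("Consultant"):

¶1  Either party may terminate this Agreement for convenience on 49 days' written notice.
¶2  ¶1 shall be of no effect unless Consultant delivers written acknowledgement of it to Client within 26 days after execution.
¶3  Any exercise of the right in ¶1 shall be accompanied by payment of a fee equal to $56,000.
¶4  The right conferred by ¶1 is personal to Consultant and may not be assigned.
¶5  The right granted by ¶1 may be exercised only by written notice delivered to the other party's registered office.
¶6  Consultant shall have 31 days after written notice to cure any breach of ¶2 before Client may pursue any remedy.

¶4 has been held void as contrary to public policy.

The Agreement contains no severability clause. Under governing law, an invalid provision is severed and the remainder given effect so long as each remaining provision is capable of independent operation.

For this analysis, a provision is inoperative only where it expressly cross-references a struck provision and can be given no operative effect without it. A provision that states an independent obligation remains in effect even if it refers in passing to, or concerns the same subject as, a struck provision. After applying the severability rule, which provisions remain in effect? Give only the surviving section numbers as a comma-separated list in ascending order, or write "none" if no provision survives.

1, 2, 3, 5, 6

¶4 is struck. No other provision's operative terms depend on ¶4. Under the stated default rule, only provisions that cannot operate independently fall away; the rest are enforced. ¶1, ¶2, ¶3, ¶5, and ¶6 remain in effect.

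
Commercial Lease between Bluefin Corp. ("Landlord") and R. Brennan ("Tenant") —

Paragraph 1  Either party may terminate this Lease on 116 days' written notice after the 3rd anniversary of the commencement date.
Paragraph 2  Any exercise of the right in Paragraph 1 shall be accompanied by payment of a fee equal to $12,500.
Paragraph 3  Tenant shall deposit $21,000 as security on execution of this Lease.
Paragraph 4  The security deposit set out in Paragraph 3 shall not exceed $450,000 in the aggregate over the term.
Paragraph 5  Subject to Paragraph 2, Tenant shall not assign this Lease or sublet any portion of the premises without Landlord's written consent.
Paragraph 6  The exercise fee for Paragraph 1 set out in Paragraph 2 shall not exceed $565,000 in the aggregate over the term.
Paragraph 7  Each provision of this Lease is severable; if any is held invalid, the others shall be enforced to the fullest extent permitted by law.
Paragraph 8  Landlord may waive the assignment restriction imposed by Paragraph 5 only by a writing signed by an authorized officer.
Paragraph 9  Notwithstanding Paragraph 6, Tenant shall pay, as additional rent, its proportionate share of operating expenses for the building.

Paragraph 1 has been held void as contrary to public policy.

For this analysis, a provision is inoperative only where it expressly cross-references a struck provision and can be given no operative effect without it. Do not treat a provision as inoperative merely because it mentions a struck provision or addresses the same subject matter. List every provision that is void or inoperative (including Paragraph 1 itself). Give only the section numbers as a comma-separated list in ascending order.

Paragraph 1 is struck. Paragraph 2 has no operative effect of its own apart from Paragraph 1 and is therefore inoperative. Paragraph 6 operates only by reference to Paragraph 2, so it falls with Paragraph 2. Paragraph 5 mentions Paragraph 2 but its own obligation stands independently of Paragraph 2, so Paragraph 5 is not affected. Paragraph 9 mentions Paragraph 6 but its own obligation stands independently of Paragraph 6, so Paragraph 9 is not affected. Under the severability clause in Paragraph 7, the remaining provisions continue in force. That leaves Paragraph 3, Paragraph 4, Paragraph 5, Paragraph 7, Paragraph 8, and Paragraph 9 in effect.

1, 2, 6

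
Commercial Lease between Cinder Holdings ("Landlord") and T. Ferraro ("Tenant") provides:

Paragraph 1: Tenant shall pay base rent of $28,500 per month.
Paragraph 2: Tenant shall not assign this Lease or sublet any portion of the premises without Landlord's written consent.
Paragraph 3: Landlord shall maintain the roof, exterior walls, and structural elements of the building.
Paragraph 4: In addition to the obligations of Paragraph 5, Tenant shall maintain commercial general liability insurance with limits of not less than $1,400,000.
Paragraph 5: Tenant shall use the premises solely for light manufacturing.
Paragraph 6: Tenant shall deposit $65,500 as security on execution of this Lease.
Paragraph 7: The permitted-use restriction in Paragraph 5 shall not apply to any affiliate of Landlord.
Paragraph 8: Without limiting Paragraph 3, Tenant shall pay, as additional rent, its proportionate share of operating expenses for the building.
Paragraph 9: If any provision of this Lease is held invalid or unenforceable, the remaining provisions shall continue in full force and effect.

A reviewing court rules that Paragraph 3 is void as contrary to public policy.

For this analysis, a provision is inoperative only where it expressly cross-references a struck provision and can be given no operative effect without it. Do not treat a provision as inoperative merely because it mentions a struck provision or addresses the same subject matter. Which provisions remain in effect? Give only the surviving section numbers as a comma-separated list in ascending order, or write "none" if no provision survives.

1, 2, 4, 5, 6, 7, 8, 9

Paragraph 3 is struck. Paragraph 8 mentions Paragraph 3 but its own obligation stands independently of Paragraph 3, so Paragraph 8 is not affected. No other provision's operative terms depend on Paragraph 3. Paragraph 9 is a severability clause and preserves every provision that can still be given independent effect. Paragraph 1, Paragraph 2, Paragraph 4, Paragraph 5, Paragraph 6, Paragraph 7, Paragraph 8, and Paragraph 9 remain in effect.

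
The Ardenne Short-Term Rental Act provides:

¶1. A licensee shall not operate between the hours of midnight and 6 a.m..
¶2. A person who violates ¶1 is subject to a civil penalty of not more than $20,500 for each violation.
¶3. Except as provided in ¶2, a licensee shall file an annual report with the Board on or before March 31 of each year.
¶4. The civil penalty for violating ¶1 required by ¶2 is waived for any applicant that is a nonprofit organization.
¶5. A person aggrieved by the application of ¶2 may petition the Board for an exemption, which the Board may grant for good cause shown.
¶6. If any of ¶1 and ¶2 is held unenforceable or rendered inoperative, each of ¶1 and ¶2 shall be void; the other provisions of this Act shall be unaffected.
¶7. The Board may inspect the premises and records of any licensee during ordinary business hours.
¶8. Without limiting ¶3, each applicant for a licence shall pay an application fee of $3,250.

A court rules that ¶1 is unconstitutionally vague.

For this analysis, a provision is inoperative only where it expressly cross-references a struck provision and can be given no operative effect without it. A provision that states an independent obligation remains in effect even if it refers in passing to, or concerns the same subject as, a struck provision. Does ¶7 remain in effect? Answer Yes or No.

Yes

¶1 is struck. ¶2 operates only by reference to ¶1, so it falls with ¶1. ¶4 does nothing except set the nonprofit waiver of the civil penalty for violating ¶1 by reference to ¶2; with ¶2 gone it has no independent effect and is inoperative. The only function of ¶5 is the exemption procedure for ¶2, so it cannot stand once ¶2 is removed. ¶3 mentions ¶2 but its own obligation stands independently of ¶2, so ¶3 is not affected. ¶6 declares ¶1 and ¶2 mutually dependent; since one of them has fallen, all of them are of no effect. The remainder continues in force under ¶6. That leaves ¶3, ¶6, ¶7, and ¶8 in effect. ¶7 is among the surviving provisions, so the answer is yes.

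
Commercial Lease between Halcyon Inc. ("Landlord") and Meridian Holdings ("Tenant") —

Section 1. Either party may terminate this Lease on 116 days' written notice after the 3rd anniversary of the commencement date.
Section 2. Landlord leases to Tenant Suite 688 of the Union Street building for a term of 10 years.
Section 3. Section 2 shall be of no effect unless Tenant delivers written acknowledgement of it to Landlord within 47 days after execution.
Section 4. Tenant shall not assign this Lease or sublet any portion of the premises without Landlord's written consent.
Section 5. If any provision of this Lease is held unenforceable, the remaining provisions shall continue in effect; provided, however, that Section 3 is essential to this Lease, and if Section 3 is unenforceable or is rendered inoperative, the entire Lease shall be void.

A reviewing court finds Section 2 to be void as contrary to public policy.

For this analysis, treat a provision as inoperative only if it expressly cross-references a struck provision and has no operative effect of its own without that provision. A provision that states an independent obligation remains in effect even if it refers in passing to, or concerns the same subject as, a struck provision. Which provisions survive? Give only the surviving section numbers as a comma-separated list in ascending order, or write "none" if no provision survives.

Section 2 is struck. Section 3 has no operative effect of its own apart from Section 2 and is therefore inoperative. Section 5 makes Section 3 an essential term, and Section 3 has been rendered inoperative by the cascade; under Section 5, the entire Lease is therefore void. No provision of the Lease survives.

none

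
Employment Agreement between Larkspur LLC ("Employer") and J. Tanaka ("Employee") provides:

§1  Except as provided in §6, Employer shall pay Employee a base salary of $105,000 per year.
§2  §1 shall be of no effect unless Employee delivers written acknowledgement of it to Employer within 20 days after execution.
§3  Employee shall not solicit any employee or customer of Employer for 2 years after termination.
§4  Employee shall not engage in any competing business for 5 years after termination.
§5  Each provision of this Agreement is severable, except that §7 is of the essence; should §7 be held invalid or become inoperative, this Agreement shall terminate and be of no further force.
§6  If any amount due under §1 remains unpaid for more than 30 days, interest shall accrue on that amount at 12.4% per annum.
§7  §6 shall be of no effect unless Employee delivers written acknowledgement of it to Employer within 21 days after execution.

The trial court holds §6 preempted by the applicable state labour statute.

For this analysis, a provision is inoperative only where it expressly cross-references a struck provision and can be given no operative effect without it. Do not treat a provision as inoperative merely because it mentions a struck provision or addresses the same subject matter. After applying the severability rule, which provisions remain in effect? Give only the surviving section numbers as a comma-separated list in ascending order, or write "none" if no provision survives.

§6 is struck. §7 merely fixes the acknowledgement condition for §6; with §6 gone it has nothing to operate on and falls away. §5 makes §7 an essential term, and §7 has been rendered inoperative by the cascade; under §5, the entire Agreement is therefore void. No provision of the Agreement survives.

none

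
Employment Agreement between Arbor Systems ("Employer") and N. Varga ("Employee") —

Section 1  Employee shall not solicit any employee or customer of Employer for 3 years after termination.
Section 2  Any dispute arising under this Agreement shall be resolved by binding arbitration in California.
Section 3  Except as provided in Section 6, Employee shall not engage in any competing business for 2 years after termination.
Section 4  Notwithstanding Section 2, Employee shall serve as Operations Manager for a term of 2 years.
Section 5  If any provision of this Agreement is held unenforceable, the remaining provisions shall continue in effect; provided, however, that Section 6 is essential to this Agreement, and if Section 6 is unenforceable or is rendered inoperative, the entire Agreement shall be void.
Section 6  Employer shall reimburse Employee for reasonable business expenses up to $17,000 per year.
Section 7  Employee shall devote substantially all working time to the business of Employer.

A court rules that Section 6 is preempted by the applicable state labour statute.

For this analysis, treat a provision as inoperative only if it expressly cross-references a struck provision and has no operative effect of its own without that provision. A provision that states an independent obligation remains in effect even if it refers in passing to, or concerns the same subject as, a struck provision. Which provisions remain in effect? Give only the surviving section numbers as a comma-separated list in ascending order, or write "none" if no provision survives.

Section 6 is struck. Nothing else in the Agreement is defined by reference to Section 6. Section 5 makes Section 6 an essential term, and Section 6 is the provision held invalid; under Section 5, the entire Agreement is therefore void. No provision of the Agreement survives.

none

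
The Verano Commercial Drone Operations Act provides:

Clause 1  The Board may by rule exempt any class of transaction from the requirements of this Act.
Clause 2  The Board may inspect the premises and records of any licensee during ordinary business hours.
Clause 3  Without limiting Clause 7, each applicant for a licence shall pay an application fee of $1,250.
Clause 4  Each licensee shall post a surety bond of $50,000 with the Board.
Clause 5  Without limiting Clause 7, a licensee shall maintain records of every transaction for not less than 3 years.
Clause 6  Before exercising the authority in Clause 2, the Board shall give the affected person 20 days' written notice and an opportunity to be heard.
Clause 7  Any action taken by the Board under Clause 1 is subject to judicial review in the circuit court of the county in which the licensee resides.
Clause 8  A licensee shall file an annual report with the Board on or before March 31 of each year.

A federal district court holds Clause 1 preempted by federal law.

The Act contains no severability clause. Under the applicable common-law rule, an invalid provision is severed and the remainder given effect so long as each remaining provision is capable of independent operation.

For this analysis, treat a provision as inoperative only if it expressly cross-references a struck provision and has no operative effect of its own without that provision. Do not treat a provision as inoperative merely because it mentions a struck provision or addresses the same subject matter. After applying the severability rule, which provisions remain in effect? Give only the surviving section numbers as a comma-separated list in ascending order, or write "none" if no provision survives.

2, 3, 4, 5, 6, 8

Clause 1 is struck. Clause 7 merely fixes the judicial-review right for Clause 1; with Clause 1 gone it has nothing to operate on and falls away. Clause 5 mentions Clause 7 but its own obligation stands independently of Clause 7, so Clause 5 is not affected. Although Clause 3 refers to Clause 7, its operative terms do not depend on Clause 7, so it remains in effect. Under the stated default rule, only provisions that cannot operate independently fall away; the rest are enforced. Clause 2, Clause 3, Clause 4, Clause 5, Clause 6, and Clause 8 remain in effect.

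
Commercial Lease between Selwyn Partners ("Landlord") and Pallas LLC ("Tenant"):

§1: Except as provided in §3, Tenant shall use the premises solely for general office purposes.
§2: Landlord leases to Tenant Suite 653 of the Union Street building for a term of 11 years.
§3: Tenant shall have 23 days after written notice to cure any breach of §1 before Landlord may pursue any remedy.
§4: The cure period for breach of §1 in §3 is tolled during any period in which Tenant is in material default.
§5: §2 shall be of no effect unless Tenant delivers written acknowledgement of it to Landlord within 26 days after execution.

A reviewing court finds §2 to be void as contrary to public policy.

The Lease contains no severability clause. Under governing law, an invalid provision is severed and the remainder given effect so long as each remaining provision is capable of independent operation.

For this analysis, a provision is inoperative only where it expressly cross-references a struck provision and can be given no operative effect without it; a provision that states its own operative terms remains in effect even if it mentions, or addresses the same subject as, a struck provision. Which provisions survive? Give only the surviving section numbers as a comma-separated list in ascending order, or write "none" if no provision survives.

1, 3, 4

§2 is struck. §5 has no operative effect of its own apart from §2 and is therefore inoperative. With no severability clause, the stated default rule severs what cannot stand and enforces each remaining provision that can operate on its own. The provisions still in force are §1, §3, and §4.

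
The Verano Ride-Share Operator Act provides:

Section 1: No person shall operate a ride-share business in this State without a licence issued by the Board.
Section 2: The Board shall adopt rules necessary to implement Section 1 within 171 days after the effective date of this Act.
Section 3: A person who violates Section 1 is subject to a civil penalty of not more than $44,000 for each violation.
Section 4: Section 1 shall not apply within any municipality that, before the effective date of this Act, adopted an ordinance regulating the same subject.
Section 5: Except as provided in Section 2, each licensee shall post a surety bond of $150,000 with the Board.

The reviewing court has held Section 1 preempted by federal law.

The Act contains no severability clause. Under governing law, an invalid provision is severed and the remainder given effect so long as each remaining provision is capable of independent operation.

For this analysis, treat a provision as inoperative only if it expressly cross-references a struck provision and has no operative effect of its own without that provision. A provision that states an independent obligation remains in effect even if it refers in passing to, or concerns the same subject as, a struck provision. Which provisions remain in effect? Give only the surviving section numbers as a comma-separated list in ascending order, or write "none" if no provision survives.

5

Section 1 is struck. Section 2 merely fixes the rulemaking mandate for Section 1; with Section 1 gone it has nothing to operate on and falls away. Section 3 has no operative effect of its own apart from Section 1 and is therefore inoperative. Section 4 operates only by reference to Section 1, so it falls with Section 1. Although Section 5 refers to Section 2, its operative terms do not depend on Section 2, so it remains in effect. Under the stated default rule, only provisions that cannot operate independently fall away; the rest are enforced. Only Section 5 remains in effect.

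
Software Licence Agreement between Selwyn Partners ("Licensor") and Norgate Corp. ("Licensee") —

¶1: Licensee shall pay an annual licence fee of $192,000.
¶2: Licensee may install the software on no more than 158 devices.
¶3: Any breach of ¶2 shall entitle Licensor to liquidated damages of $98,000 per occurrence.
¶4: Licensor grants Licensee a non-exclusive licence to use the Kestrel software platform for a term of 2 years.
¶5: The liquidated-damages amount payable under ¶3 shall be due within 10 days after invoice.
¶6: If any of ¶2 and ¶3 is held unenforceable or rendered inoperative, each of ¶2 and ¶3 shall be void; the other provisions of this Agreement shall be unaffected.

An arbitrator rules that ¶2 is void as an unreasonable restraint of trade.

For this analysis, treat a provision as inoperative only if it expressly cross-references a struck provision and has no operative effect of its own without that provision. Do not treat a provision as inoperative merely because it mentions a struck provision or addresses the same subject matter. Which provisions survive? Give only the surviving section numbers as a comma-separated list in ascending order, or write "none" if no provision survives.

¶2 is struck. ¶3 has no operative effect of its own apart from ¶2 and is therefore inoperative. The whole of ¶5 is the payment deadline for the liquidated-damages amount, defined by reference to ¶3, so ¶5 cannot stand once ¶3 is removed. ¶6 declares ¶2 and ¶3 mutually dependent; since one of them has fallen, all of them are of no effect. The remainder continues in force under ¶6. ¶1, ¶4, and ¶6 remain in effect.

1, 4, 6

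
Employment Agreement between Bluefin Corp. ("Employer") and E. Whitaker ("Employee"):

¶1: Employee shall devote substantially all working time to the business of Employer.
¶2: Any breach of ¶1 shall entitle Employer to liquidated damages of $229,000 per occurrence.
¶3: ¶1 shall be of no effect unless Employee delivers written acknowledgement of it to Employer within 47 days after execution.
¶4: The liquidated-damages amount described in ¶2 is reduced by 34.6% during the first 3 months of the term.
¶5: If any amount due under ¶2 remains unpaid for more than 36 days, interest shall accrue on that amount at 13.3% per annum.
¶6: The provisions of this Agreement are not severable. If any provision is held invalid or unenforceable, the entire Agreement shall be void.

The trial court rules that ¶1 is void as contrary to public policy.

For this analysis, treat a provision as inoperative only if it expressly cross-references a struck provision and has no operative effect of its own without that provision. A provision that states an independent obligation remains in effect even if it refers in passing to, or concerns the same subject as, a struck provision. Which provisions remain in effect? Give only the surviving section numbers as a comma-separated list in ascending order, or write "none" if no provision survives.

¶1 is struck. ¶2 has no operative effect of its own apart from ¶1 and is therefore inoperative. ¶3 has no operative effect of its own apart from ¶1 and is therefore inoperative. The whole of ¶4 is the introductory reduction to the liquidated-damages amount, defined by reference to ¶2, so ¶4 cannot stand once ¶2 is removed. ¶5 operates only by reference to ¶2, so it falls with ¶2. ¶6 provides that the Agreement is not severable, so the invalidity of any one provision voids the entire Agreement. No provision of the Agreement survives.

none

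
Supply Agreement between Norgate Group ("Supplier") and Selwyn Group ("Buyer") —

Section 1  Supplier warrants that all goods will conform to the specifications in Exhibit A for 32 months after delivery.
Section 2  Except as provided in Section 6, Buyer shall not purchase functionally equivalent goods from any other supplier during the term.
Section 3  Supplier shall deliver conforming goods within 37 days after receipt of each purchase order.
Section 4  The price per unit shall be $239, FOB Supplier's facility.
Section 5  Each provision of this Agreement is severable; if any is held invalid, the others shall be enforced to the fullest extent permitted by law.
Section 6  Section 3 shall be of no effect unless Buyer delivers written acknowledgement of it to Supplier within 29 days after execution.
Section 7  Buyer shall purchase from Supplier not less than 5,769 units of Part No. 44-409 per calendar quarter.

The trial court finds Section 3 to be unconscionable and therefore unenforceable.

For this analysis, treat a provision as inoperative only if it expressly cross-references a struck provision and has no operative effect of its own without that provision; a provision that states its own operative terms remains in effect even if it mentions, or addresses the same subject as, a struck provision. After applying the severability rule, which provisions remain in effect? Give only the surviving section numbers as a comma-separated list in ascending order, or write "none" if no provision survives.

1, 2, 4, 5, 7

Section 3 is struck. The only function of Section 6 is the acknowledgement condition for Section 3, so it cannot stand once Section 3 is removed. Section 2 mentions Section 6 but its own obligation stands independently of Section 6, so Section 2 is not affected. Section 5 is a severability clause and preserves every provision that can still be given independent effect. That leaves Section 1, Section 2, Section 4, Section 5, and Section 7 in effect.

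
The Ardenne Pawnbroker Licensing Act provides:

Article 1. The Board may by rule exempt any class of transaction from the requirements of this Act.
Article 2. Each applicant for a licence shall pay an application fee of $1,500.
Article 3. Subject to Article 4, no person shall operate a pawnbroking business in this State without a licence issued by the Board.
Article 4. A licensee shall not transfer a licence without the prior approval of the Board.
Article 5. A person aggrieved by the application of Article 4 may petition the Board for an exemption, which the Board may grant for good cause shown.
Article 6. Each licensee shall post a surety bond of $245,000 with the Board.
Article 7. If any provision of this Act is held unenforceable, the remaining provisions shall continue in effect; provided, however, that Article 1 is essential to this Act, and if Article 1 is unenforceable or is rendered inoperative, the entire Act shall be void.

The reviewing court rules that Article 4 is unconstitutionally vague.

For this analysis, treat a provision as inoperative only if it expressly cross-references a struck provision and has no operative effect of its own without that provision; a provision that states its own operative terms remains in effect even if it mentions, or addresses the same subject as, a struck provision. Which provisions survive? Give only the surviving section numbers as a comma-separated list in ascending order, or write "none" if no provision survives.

1, 2, 3, 6, 7

Article 4 is struck. Article 5 merely fixes the exemption procedure for Article 4; with Article 4 gone it has nothing to operate on and falls away. Article 3 mentions Article 4 but its own obligation stands independently of Article 4, so Article 3 is not affected. Article 7 makes Article 1 an essential term, but Article 1 is unaffected, so the severability proviso in Article 7 preserves the remaining provisions. Article 1, Article 2, Article 3, Article 6, and Article 7 remain in effect.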